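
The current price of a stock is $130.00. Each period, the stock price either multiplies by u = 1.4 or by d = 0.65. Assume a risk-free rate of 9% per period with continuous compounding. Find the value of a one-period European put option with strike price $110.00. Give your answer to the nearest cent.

Risk-neutral probability p = (e^0.09 − 0.65)/(1.4 − 0.65) = 0.4442/0.7500 = 0.5922
Terminal stock prices: S_u = 182, S_d = 84.5
Terminal payoffs (K − S): max(-72, 0) = 0, max(25.5, 0) = 25.5
Node 0 (S = 130): V_0 = e^(−0.09)·[0.5922·0.0000 + 0.4078·25.5000] = 9.5031

$9.50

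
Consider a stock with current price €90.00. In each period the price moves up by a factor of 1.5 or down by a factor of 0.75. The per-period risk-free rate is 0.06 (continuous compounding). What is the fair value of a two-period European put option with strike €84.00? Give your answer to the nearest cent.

€10.10

Risk-neutral probability p = (e^0.06 − 0.75)/(1.5 − 0.75) = 0.3118/0.7500 = 0.4158
Terminal stock prices: S_uu = 202.5, S_ud = 101.2, S_dd = 50.62
Terminal payoffs (K − S): max(-118.5, 0) = 0, max(-17.25, 0) = 0, max(33.38, 0) = 33.38
Node u (S = 135): V_u = e^(−0.06)·[0.4158·0.0000 + 0.5842·0.0000] = 0.0000
Node d (S = 67.5): V_d = e^(−0.06)·[0.4158·0.0000 + 0.5842·33.3750] = 18.3628
Node 0 (S = 90): V_0 = e^(−0.06)·[0.4158·0.0000 + 0.5842·18.3628] = 10.1031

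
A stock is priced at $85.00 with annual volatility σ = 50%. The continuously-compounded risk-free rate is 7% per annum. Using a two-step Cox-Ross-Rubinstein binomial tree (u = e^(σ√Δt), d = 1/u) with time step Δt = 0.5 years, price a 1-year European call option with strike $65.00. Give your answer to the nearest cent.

$30.63

CRR parameters: u = e^(σ√Δt) = e^(0.5·√0.5) = 1.4241, d = 1/u = 0.7022
Per-period rate: rΔt = 0.07·0.5 = 0.035, so R = e^0.035 = 1.0356
Risk-neutral probability p = (e^0.035 − 0.7022)/(1.4241 − 0.7022) = 0.3334/0.7219 = 0.4619
Terminal stock prices: S_uu = 172.4, S_ud = 85, S_dd = 41.91
Terminal payoffs (S − K): max(107.4, 0) = 107.4, max(20, 0) = 20, max(-23.09, 0) = 0
Node u (S = 121.1): V_u = e^(−0.035)·[0.4619·107.3898 + 0.5381·20.0000] = 58.2858
Node d (S = 59.69): V_d = e^(−0.035)·[0.4619·20.0000 + 0.5381·0.0000] = 8.9195
Node 0 (S = 85): V_0 = e^(−0.035)·[0.4619·58.2858 + 0.5381·8.9195] = 30.6288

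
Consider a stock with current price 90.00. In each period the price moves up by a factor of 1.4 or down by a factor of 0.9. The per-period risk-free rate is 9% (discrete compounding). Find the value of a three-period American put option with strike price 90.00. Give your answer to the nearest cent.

Risk-neutral probability p = (1 + 0.09 − 0.9)/(1.4 − 0.9) = 0.1900/0.5000 = 0.3800
Terminal stock prices: S_uuu = 247, S_uud = 158.8, S_udd = 102.1, S_ddd = 65.61
Terminal payoffs (K − S): max(-157, 0) = 0, max(-68.76, 0) = 0, max(-12.06, 0) = 0, max(24.39, 0) = 24.39
Node uu (S = 176.4): continuation = 1/1.09·[0.3800·0.0000 + 0.6200·0.0000] = 0.0000; exercise value = 0.0000 ≤ continuation, so V_uu = 0.0000
Node ud (S = 113.4): continuation = 1/1.09·[0.3800·0.0000 + 0.6200·0.0000] = 0.0000; exercise value = 0.0000 ≤ continuation, so V_ud = 0.0000
Node dd (S = 72.9): continuation = 1/1.09·[0.3800·0.0000 + 0.6200·24.3900] = 13.8732; exercise value = 17.1000 > continuation, so V_dd = 17.1000 (exercise)
Node u (S = 126): continuation = 1/1.09·[0.3800·0.0000 + 0.6200·0.0000] = 0.0000; exercise value = 0.0000 ≤ continuation, so V_u = 0.0000
Node d (S = 81): continuation = 1/1.09·[0.3800·0.0000 + 0.6200·17.1000] = 9.7266; exercise value = 9.0000 ≤ continuation, so V_d = 9.7266
Node 0 (S = 90): continuation = 1/1.09·[0.3800·0.0000 + 0.6200·9.7266] = 5.5326; exercise value = 0.0000 ≤ continuation, so V_0 = 5.5326

5.53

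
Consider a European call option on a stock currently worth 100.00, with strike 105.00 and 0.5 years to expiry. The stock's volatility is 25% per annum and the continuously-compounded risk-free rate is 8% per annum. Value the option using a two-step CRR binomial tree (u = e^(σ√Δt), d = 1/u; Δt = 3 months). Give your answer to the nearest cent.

CRR parameters: u = e^(σ√Δt) = e^(0.25·√0.25) = 1.1331, d = 1/u = 0.8825
Per-period rate: rΔt = 0.08·0.25 = 0.02, so R = e^0.02 = 1.0202
Risk-neutral probability p = (e^0.02 − 0.8825)/(1.1331 − 0.8825) = 0.1377/0.2507 = 0.5494
Terminal stock prices: S_uu = 128.4, S_ud = 100, S_dd = 77.88
Terminal payoffs (S − K): max(23.4, 0) = 23.4, max(-5, 0) = 0, max(-27.12, 0) = 0
Node u (S = 113.3): V_u = e^(−0.02)·[0.5494·23.4025 + 0.4506·0.0000] = 12.6024
Node d (S = 88.25): V_d = e^(−0.02)·[0.5494·0.0000 + 0.4506·0.0000] = 0.0000
Node 0 (S = 100): V_0 = e^(−0.02)·[0.5494·12.6024 + 0.4506·0.0000] = 6.7865

6.79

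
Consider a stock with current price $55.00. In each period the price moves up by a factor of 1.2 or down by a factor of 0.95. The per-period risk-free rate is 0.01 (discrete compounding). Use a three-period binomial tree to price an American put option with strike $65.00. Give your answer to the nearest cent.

$10.33

Risk-neutral probability p = (1 + 0.01 − 0.95)/(1.2 − 0.95) = 0.0600/0.2500 = 0.2400
Terminal stock prices: S_uuu = 95.04, S_uud = 75.24, S_udd = 59.56, S_ddd = 47.16
Terminal payoffs (K − S): max(-30.04, 0) = 0, max(-10.24, 0) = 0, max(5.435, 0) = 5.435, max(17.84, 0) = 17.84
Node uu (S = 79.2): continuation = 1/1.01·[0.2400·0.0000 + 0.7600·0.0000] = 0.0000; exercise value = 0.0000 ≤ continuation, so V_uu = 0.0000
Node ud (S = 62.7): continuation = 1/1.01·[0.2400·0.0000 + 0.7600·5.4350] = 4.0897; exercise value = 2.3000 ≤ continuation, so V_ud = 4.0897
Node dd (S = 49.64): continuation = 1/1.01·[0.2400·5.4350 + 0.7600·17.8444] = 14.7189; exercise value = 15.3625 > continuation, so V_dd = 15.3625 (exercise)
Node u (S = 66): continuation = 1/1.01·[0.2400·0.0000 + 0.7600·4.0897] = 3.0774; exercise value = 0.0000 ≤ continuation, so V_u = 3.0774
Node d (S = 52.25): continuation = 1/1.01·[0.2400·4.0897 + 0.7600·15.3625] = 12.5317; exercise value = 12.7500 > continuation, so V_d = 12.7500 (exercise)
Node 0 (S = 55): continuation = 1/1.01·[0.2400·3.0774 + 0.7600·12.7500] = 10.3253; exercise value = 10.0000 ≤ continuation, so V_0 = 10.3253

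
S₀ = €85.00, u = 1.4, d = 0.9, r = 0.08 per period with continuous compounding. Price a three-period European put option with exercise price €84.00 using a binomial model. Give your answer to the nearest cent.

€4.41

Risk-neutral probability p = (e^0.08 − 0.9)/(1.4 − 0.9) = 0.1833/0.5000 = 0.3666
Terminal stock prices: S_uuu = 233.2, S_uud = 149.9, S_udd = 96.39, S_ddd = 61.97
Terminal payoffs (K − S): max(-149.2, 0) = 0, max(-65.94, 0) = 0, max(-12.39, 0) = 0, max(22.03, 0) = 22.03
Node uu (S = 166.6): V_uu = e^(−0.08)·[0.3666·0.0000 + 0.6334·0.0000] = 0.0000
Node ud (S = 107.1): V_ud = e^(−0.08)·[0.3666·0.0000 + 0.6334·0.0000] = 0.0000
Node dd (S = 68.85): V_dd = e^(−0.08)·[0.3666·0.0000 + 0.6334·22.0350] = 12.8844
Node u (S = 119): V_u = e^(−0.08)·[0.3666·0.0000 + 0.6334·0.0000] = 0.0000
Node d (S = 76.5): V_d = e^(−0.08)·[0.3666·0.0000 + 0.6334·12.8844] = 7.5339
Node 0 (S = 85): V_0 = e^(−0.08)·[0.3666·0.0000 + 0.6334·7.5339] = 4.4052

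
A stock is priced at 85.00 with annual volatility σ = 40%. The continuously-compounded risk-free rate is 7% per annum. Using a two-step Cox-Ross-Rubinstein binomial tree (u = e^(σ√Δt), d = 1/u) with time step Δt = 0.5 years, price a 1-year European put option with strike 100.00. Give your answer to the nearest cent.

19.44

CRR parameters: u = e^(σ√Δt) = e^(0.4·√0.5) = 1.3269, d = 1/u = 0.7536
Per-period rate: rΔt = 0.07·0.5 = 0.035, so R = e^0.035 = 1.0356
Risk-neutral probability p = (e^0.035 − 0.7536)/(1.3269 − 0.7536) = 0.2820/0.5733 = 0.4919
Terminal stock prices: S_uu = 149.7, S_ud = 85, S_dd = 48.28
Terminal payoffs (K − S): max(-49.66, 0) = 0, max(15, 0) = 15, max(51.72, 0) = 51.72
Node u (S = 112.8): V_u = e^(−0.035)·[0.4919·0.0000 + 0.5081·15.0000] = 7.3595
Node d (S = 64.06): V_d = e^(−0.035)·[0.4919·15.0000 + 0.5081·51.7225] = 32.5013
Node 0 (S = 85): V_0 = e^(−0.035)·[0.4919·7.3595 + 0.5081·32.5013] = 19.4417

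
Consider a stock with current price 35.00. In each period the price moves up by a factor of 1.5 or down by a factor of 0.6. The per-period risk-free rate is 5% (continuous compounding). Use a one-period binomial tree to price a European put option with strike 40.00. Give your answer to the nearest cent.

Risk-neutral probability p = (e^0.05 − 0.6)/(1.5 − 0.6) = 0.4513/0.9000 = 0.5014
Terminal stock prices: S_u = 52.5, S_d = 21
Terminal payoffs (K − S): max(-12.5, 0) = 0, max(19, 0) = 19
Node 0 (S = 35): V_0 = e^(−0.05)·[0.5014·0.0000 + 0.4986·19.0000] = 9.0112

9.01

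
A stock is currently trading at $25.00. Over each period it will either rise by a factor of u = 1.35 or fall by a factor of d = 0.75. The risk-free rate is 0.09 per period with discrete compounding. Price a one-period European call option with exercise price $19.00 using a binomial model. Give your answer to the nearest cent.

Risk-neutral probability p = (1 + 0.09 − 0.75)/(1.35 − 0.75) = 0.3400/0.6000 = 0.5667
Terminal stock prices: S_u = 33.75, S_d = 18.75
Terminal payoffs (S − K): max(14.75, 0) = 14.75, max(-0.25, 0) = 0
Node 0 (S = 25): V_0 = 1/1.09·[0.5667·14.7500 + 0.4333·0.0000] = 7.6682

$7.67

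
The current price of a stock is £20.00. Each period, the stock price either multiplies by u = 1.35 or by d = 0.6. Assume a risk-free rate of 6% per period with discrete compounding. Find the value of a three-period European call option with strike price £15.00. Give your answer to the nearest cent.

Risk-neutral probability p = (1 + 0.06 − 0.6)/(1.35 − 0.6) = 0.4600/0.7500 = 0.6133
Terminal stock prices: S_uuu = 49.21, S_uud = 21.87, S_udd = 9.72, S_ddd = 4.32
Terminal payoffs (S − K): max(34.21, 0) = 34.21, max(6.87, 0) = 6.87, max(-5.28, 0) = 0, max(-10.68, 0) = 0
Node uu (S = 36.45): V_uu = 1/1.06·[0.6133·34.2075 + 0.3867·6.8700] = 22.2991
Node ud (S = 16.2): V_ud = 1/1.06·[0.6133·6.8700 + 0.3867·0.0000] = 3.9751
Node dd (S = 7.2): V_dd = 1/1.06·[0.6133·0.0000 + 0.3867·0.0000] = 0.0000
Node u (S = 27): V_u = 1/1.06·[0.6133·22.2991 + 0.3867·3.9751] = 14.3526
Node d (S = 12): V_d = 1/1.06·[0.6133·3.9751 + 0.3867·0.0000] = 2.3001
Node 0 (S = 20): V_0 = 1/1.06·[0.6133·14.3526 + 0.3867·2.3001] = 9.1437

£9.14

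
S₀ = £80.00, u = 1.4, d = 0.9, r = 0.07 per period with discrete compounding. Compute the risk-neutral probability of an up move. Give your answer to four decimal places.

p = 0.3400

Risk-neutral probability p = (1 + 0.07 − 0.9)/(1.4 − 0.9) = 0.1700/0.5000 = 0.3400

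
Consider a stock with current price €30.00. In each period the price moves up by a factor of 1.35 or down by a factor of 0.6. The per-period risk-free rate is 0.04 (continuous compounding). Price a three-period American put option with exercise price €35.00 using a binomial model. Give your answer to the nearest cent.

€9.40

Risk-neutral probability p = (e^0.04 − 0.6)/(1.35 − 0.6) = 0.4408/0.7500 = 0.5877
Terminal stock prices: S_uuu = 73.81, S_uud = 32.8, S_udd = 14.58, S_ddd = 6.48
Terminal payoffs (K − S): max(-38.81, 0) = 0, max(2.195, 0) = 2.195, max(20.42, 0) = 20.42, max(28.52, 0) = 28.52
Node uu (S = 54.68): continuation = e^(−0.04)·[0.5877·0.0000 + 0.4123·2.1950] = 0.8694; exercise value = 0.0000 ≤ continuation, so V_uu = 0.8694
Node ud (S = 24.3): continuation = e^(−0.04)·[0.5877·2.1950 + 0.4123·20.4200] = 9.3276; exercise value = 10.7000 > continuation, so V_ud = 10.7000 (exercise)
Node dd (S = 10.8): continuation = e^(−0.04)·[0.5877·20.4200 + 0.4123·28.5200] = 22.8276; exercise value = 24.2000 > continuation, so V_dd = 24.2000 (exercise)
Node u (S = 40.5): continuation = e^(−0.04)·[0.5877·0.8694 + 0.4123·10.7000] = 4.7291; exercise value = 0.0000 ≤ continuation, so V_u = 4.7291
Node d (S = 18): continuation = e^(−0.04)·[0.5877·10.7000 + 0.4123·24.2000] = 15.6276; exercise value = 17.0000 > continuation, so V_d = 17.0000 (exercise)
Node 0 (S = 30): continuation = e^(−0.04)·[0.5877·4.7291 + 0.4123·17.0000] = 9.4040; exercise value = 5.0000 ≤ continuation, so V_0 = 9.4040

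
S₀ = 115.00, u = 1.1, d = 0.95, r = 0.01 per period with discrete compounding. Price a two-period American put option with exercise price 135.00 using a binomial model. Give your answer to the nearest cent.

20.00

Risk-neutral probability p = (1 + 0.01 − 0.95)/(1.1 − 0.95) = 0.0600/0.1500 = 0.4000
Terminal stock prices: S_uu = 139.2, S_ud = 120.2, S_dd = 103.8
Terminal payoffs (K − S): max(-4.15, 0) = 0, max(14.82, 0) = 14.82, max(31.21, 0) = 31.21
Node u (S = 126.5): continuation = 1/1.01·[0.4000·0.0000 + 0.6000·14.8250] = 8.8069; exercise value = 8.5000 ≤ continuation, so V_u = 8.8069
Node d (S = 109.2): continuation = 1/1.01·[0.4000·14.8250 + 0.6000·31.2125] = 24.4134; exercise value = 25.7500 > continuation, so V_d = 25.7500 (exercise)
Node 0 (S = 115): continuation = 1/1.01·[0.4000·8.8069 + 0.6000·25.7500] = 18.7849; exercise value = 20.0000 > continuation, so V_0 = 20.0000 (exercise)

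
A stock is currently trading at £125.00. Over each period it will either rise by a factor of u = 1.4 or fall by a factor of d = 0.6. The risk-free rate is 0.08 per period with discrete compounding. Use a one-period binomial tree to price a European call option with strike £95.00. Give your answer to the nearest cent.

£44.44

Risk-neutral probability p = (1 + 0.08 − 0.6)/(1.4 − 0.6) = 0.4800/0.8000 = 0.6000
Terminal stock prices: S_u = 175, S_d = 75
Terminal payoffs (S − K): max(80, 0) = 80, max(-20, 0) = 0
Node 0 (S = 125): V_0 = 1/1.08·[0.6000·80.0000 + 0.4000·0.0000] = 44.4444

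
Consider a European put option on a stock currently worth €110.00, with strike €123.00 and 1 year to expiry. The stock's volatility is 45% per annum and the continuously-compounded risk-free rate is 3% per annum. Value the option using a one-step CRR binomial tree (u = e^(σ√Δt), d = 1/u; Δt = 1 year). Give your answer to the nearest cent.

€29.65

CRR parameters: u = e^(σ√Δt) = e^(0.45·√1) = 1.5683, d = 1/u = 0.6376
Per-period rate: rΔt = 0.03·1 = 0.03, so R = e^0.03 = 1.0305
Risk-neutral probability p = (e^0.03 − 0.6376)/(1.5683 − 0.6376) = 0.3928/0.9307 = 0.4221
Terminal stock prices: S_u = 172.5, S_d = 70.14
Terminal payoffs (K − S): max(-49.51, 0) = 0, max(52.86, 0) = 52.86
Node 0 (S = 110): V_0 = e^(−0.03)·[0.4221·0.0000 + 0.5779·52.8609] = 29.6463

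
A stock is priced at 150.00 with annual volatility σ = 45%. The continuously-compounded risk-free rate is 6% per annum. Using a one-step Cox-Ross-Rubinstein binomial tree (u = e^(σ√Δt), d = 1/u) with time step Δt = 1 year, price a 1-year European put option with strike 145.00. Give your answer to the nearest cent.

CRR parameters: u = e^(σ√Δt) = e^(0.45·√1) = 1.5683, d = 1/u = 0.6376
Per-period rate: rΔt = 0.06·1 = 0.06, so R = e^0.06 = 1.0618
Risk-neutral probability p = (e^0.06 − 0.6376)/(1.5683 − 0.6376) = 0.4242/0.9307 = 0.4558
Terminal stock prices: S_u = 235.2, S_d = 95.64
Terminal payoffs (K − S): max(-90.25, 0) = 0, max(49.36, 0) = 49.36
Node 0 (S = 150): V_0 = e^(−0.06)·[0.4558·0.0000 + 0.5442·49.3558] = 25.2951

25.30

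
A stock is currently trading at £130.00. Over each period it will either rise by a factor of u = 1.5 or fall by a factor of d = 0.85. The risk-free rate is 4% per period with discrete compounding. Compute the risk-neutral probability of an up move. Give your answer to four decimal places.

p = 0.2923

Risk-neutral probability p = (1 + 0.04 − 0.85)/(1.5 − 0.85) = 0.1900/0.6500 = 0.2923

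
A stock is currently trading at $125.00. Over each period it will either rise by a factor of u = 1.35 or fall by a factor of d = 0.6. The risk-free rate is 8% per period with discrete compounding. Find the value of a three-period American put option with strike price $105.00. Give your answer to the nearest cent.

$12.91

Risk-neutral probability p = (1 + 0.08 − 0.6)/(1.35 − 0.6) = 0.4800/0.7500 = 0.6400
Terminal stock prices: S_uuu = 307.5, S_uud = 136.7, S_udd = 60.75, S_ddd = 27
Terminal payoffs (K − S): max(-202.5, 0) = 0, max(-31.69, 0) = 0, max(44.25, 0) = 44.25, max(78, 0) = 78
Node uu (S = 227.8): continuation = 1/1.08·[0.6400·0.0000 + 0.3600·0.0000] = 0.0000; exercise value = 0.0000 ≤ continuation, so V_uu = 0.0000
Node ud (S = 101.2): continuation = 1/1.08·[0.6400·0.0000 + 0.3600·44.2500] = 14.7500; exercise value = 3.7500 ≤ continuation, so V_ud = 14.7500
Node dd (S = 45): continuation = 1/1.08·[0.6400·44.2500 + 0.3600·78.0000] = 52.2222; exercise value = 60.0000 > continuation, so V_dd = 60.0000 (exercise)
Node u (S = 168.8): continuation = 1/1.08·[0.6400·0.0000 + 0.3600·14.7500] = 4.9167; exercise value = 0.0000 ≤ continuation, so V_u = 4.9167
Node d (S = 75): continuation = 1/1.08·[0.6400·14.7500 + 0.3600·60.0000] = 28.7407; exercise value = 30.0000 > continuation, so V_d = 30.0000 (exercise)
Node 0 (S = 125): continuation = 1/1.08·[0.6400·4.9167 + 0.3600·30.0000] = 12.9136; exercise value = 0.0000 ≤ continuation, so V_0 = 12.9136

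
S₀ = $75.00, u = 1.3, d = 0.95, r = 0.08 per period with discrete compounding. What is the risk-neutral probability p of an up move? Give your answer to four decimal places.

Risk-neutral probability p = (1 + 0.08 − 0.95)/(1.3 − 0.95) = 0.1300/0.3500 = 0.3714

p = 0.3714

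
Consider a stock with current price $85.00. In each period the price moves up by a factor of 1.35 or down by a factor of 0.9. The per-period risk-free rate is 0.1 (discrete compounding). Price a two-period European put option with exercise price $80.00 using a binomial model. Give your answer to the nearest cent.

$2.84

Risk-neutral probability p = (1 + 0.1 − 0.9)/(1.35 − 0.9) = 0.2000/0.4500 = 0.4444
Terminal stock prices: S_uu = 154.9, S_ud = 103.3, S_dd = 68.85
Terminal payoffs (K − S): max(-74.91, 0) = 0, max(-23.28, 0) = 0, max(11.15, 0) = 11.15
Node u (S = 114.8): V_u = 1/1.1·[0.4444·0.0000 + 0.5556·0.0000] = 0.0000
Node d (S = 76.5): V_d = 1/1.1·[0.4444·0.0000 + 0.5556·11.1500] = 5.6313
Node 0 (S = 85): V_0 = 1/1.1·[0.4444·0.0000 + 0.5556·5.6313] = 2.8441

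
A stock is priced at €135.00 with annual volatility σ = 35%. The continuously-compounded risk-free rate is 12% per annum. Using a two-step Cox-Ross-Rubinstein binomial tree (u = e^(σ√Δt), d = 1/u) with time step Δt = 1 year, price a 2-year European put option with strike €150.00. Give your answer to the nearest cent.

€16.57

CRR parameters: u = e^(σ√Δt) = e^(0.35·√1) = 1.4191, d = 1/u = 0.7047
Per-period rate: rΔt = 0.12·1 = 0.12, so R = e^0.12 = 1.1275
Risk-neutral probability p = (e^0.12 − 0.7047)/(1.4191 − 0.7047) = 0.4228/0.7144 = 0.5919
Terminal stock prices: S_uu = 271.9, S_ud = 135, S_dd = 67.04
Terminal payoffs (K − S): max(-121.9, 0) = 0, max(15, 0) = 15, max(82.96, 0) = 82.96
Node u (S = 191.6): V_u = e^(−0.12)·[0.5919·0.0000 + 0.4081·15.0000] = 5.4299
Node d (S = 95.13): V_d = e^(−0.12)·[0.5919·15.0000 + 0.4081·82.9610] = 37.9052
Node 0 (S = 135): V_0 = e^(−0.12)·[0.5919·5.4299 + 0.4081·37.9052] = 16.5717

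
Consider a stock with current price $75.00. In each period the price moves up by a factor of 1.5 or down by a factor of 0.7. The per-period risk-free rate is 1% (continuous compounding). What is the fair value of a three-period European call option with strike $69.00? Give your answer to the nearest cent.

Risk-neutral probability p = (e^0.01 − 0.7)/(1.5 − 0.7) = 0.3101/0.8000 = 0.3876
Terminal stock prices: S_uuu = 253.1, S_uud = 118.1, S_udd = 55.12, S_ddd = 25.72
Terminal payoffs (S − K): max(184.1, 0) = 184.1, max(49.12, 0) = 49.12, max(-13.88, 0) = 0, max(-43.28, 0) = 0
Node uu (S = 168.8): V_uu = e^(−0.01)·[0.3876·184.1250 + 0.6124·49.1250] = 100.4366
Node ud (S = 78.75): V_ud = e^(−0.01)·[0.3876·49.1250 + 0.6124·0.0000] = 18.8496
Node dd (S = 36.75): V_dd = e^(−0.01)·[0.3876·0.0000 + 0.6124·0.0000] = 0.0000
Node u (S = 112.5): V_u = e^(−0.01)·[0.3876·100.4366 + 0.6124·18.8496] = 49.9675
Node d (S = 52.5): V_d = e^(−0.01)·[0.3876·18.8496 + 0.6124·0.0000] = 7.2327
Node 0 (S = 75): V_0 = e^(−0.01)·[0.3876·49.9675 + 0.6124·7.2327] = 23.5583

$23.56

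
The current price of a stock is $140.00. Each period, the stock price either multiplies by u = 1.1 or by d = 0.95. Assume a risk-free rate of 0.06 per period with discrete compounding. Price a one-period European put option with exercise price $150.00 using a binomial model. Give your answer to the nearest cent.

Risk-neutral probability p = (1 + 0.06 − 0.95)/(1.1 − 0.95) = 0.1100/0.1500 = 0.7333
Terminal stock prices: S_u = 154, S_d = 133
Terminal payoffs (K − S): max(-4, 0) = 0, max(17, 0) = 17
Node 0 (S = 140): V_0 = 1/1.06·[0.7333·0.0000 + 0.2667·17.0000] = 4.2767

$4.28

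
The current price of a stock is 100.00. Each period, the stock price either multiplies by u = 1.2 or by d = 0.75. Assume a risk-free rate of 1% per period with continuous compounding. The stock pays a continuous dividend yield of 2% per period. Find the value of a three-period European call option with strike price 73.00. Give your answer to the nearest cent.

Per-period risk-free factor R = e^0.01 = 1.0101; dividend-adjusted growth = e^(0.01−0.02) = 0.9900.
Risk-neutral probability p = (0.9900 − 0.75)/(1.2 − 0.75) = 0.2400/0.4500 = 0.5334
Terminal stock prices: S_uuu = 172.8, S_uud = 108, S_udd = 67.5, S_ddd = 42.19
Terminal payoffs (S − K): max(99.8, 0) = 99.8, max(35, 0) = 35, max(-5.5, 0) = 0, max(-30.81, 0) = 0
Node uu (S = 144): V_uu = e^(−0.01)·[0.5334·99.8000 + 0.4666·35.0000] = 68.8750
Node ud (S = 90): V_ud = e^(−0.01)·[0.5334·35.0000 + 0.4666·0.0000] = 18.4848
Node dd (S = 56.25): V_dd = e^(−0.01)·[0.5334·0.0000 + 0.4666·0.0000] = 0.0000
Node u (S = 120): V_u = e^(−0.01)·[0.5334·68.8750 + 0.4666·18.4848] = 44.9137
Node d (S = 75): V_d = e^(−0.01)·[0.5334·18.4848 + 0.4666·0.0000] = 9.7625
Node 0 (S = 100): V_0 = e^(−0.01)·[0.5334·44.9137 + 0.4666·9.7625] = 28.2300

28.23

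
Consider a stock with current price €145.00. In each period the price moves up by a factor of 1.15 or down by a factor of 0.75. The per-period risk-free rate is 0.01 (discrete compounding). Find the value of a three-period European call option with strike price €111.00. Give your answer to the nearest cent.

€43.33

Risk-neutral probability p = (1 + 0.01 − 0.75)/(1.15 − 0.75) = 0.2600/0.4000 = 0.6500
Terminal stock prices: S_uuu = 220.5, S_uud = 143.8, S_udd = 93.8, S_ddd = 61.17
Terminal payoffs (S − K): max(109.5, 0) = 109.5, max(32.82, 0) = 32.82, max(-17.2, 0) = 0, max(-49.83, 0) = 0
Node uu (S = 191.8): V_uu = 1/1.01·[0.6500·109.5269 + 0.3500·32.8219] = 81.8615
Node ud (S = 125.1): V_ud = 1/1.01·[0.6500·32.8219 + 0.3500·0.0000] = 21.1230
Node dd (S = 81.56): V_dd = 1/1.01·[0.6500·0.0000 + 0.3500·0.0000] = 0.0000
Node u (S = 166.8): V_u = 1/1.01·[0.6500·81.8615 + 0.3500·21.1230] = 60.0030
Node d (S = 108.8): V_d = 1/1.01·[0.6500·21.1230 + 0.3500·0.0000] = 13.5940
Node 0 (S = 145): V_0 = 1/1.01·[0.6500·60.0030 + 0.3500·13.5940] = 43.3266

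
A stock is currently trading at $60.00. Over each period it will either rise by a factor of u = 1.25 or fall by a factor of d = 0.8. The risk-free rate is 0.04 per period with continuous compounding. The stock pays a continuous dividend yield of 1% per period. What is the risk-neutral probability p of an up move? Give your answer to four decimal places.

p = 0.5121

Per-period risk-free factor R = e^0.04 = 1.0408; dividend-adjusted growth = e^(0.04−0.01) = 1.0305.
Risk-neutral probability p = (1.0305 − 0.8)/(1.25 − 0.8) = 0.2305/0.4500 = 0.5121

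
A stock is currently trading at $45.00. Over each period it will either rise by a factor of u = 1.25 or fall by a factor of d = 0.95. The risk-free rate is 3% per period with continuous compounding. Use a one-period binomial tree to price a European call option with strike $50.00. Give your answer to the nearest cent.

Risk-neutral probability p = (e^0.03 − 0.95)/(1.25 − 0.95) = 0.0805/0.3000 = 0.2682
Terminal stock prices: S_u = 56.25, S_d = 42.75
Terminal payoffs (S − K): max(6.25, 0) = 6.25, max(-7.25, 0) = 0
Node 0 (S = 45): V_0 = e^(−0.03)·[0.2682·6.2500 + 0.7318·0.0000] = 1.6266

$1.63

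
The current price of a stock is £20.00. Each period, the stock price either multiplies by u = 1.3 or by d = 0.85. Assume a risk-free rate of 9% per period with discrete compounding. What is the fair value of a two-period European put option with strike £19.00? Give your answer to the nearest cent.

Risk-neutral probability p = (1 + 0.09 − 0.85)/(1.3 − 0.85) = 0.2400/0.4500 = 0.5333
Terminal stock prices: S_uu = 33.8, S_ud = 22.1, S_dd = 14.45
Terminal payoffs (K − S): max(-14.8, 0) = 0, max(-3.1, 0) = 0, max(4.55, 0) = 4.55
Node u (S = 26): V_u = 1/1.09·[0.5333·0.0000 + 0.4667·0.0000] = 0.0000
Node d (S = 17): V_d = 1/1.09·[0.5333·0.0000 + 0.4667·4.5500] = 1.9480
Node 0 (S = 20): V_0 = 1/1.09·[0.5333·0.0000 + 0.4667·1.9480] = 0.8340

£0.83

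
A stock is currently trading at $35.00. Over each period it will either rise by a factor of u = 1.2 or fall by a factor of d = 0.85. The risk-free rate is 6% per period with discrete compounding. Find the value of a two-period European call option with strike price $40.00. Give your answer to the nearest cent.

Risk-neutral probability p = (1 + 0.06 − 0.85)/(1.2 − 0.85) = 0.2100/0.3500 = 0.6000
Terminal stock prices: S_uu = 50.4, S_ud = 35.7, S_dd = 25.29
Terminal payoffs (S − K): max(10.4, 0) = 10.4, max(-4.3, 0) = 0, max(-14.71, 0) = 0
Node u (S = 42): V_u = 1/1.06·[0.6000·10.4000 + 0.4000·0.0000] = 5.8868
Node d (S = 29.75): V_d = 1/1.06·[0.6000·0.0000 + 0.4000·0.0000] = 0.0000
Node 0 (S = 35): V_0 = 1/1.06·[0.6000·5.8868 + 0.4000·0.0000] = 3.3321

$3.33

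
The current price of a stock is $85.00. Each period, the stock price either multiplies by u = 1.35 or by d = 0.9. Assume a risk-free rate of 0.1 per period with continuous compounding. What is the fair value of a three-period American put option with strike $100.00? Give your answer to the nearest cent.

Risk-neutral probability p = (e^0.1 − 0.9)/(1.35 − 0.9) = 0.2052/0.4500 = 0.4559
Terminal stock prices: S_uuu = 209.1, S_uud = 139.4, S_udd = 92.95, S_ddd = 61.97
Terminal payoffs (K − S): max(-109.1, 0) = 0, max(-39.42, 0) = 0, max(7.052, 0) = 7.052, max(38.03, 0) = 38.03
Node uu (S = 154.9): continuation = e^(−0.1)·[0.4559·0.0000 + 0.5441·0.0000] = 0.0000; exercise value = 0.0000 ≤ continuation, so V_uu = 0.0000
Node ud (S = 103.3): continuation = e^(−0.1)·[0.4559·0.0000 + 0.5441·7.0525] = 3.4719; exercise value = 0.0000 ≤ continuation, so V_ud = 3.4719
Node dd (S = 68.85): continuation = e^(−0.1)·[0.4559·7.0525 + 0.5441·38.0350] = 21.6337; exercise value = 31.1500 > continuation, so V_dd = 31.1500 (exercise)
Node u (S = 114.8): continuation = e^(−0.1)·[0.4559·0.0000 + 0.5441·3.4719] = 1.7092; exercise value = 0.0000 ≤ continuation, so V_u = 1.7092
Node d (S = 76.5): continuation = e^(−0.1)·[0.4559·3.4719 + 0.5441·31.1500] = 16.7671; exercise value = 23.5000 > continuation, so V_d = 23.5000 (exercise)
Node 0 (S = 85): continuation = e^(−0.1)·[0.4559·1.7092 + 0.5441·23.5000] = 12.2739; exercise value = 15.0000 > continuation, so V_0 = 15.0000 (exercise)

$15.00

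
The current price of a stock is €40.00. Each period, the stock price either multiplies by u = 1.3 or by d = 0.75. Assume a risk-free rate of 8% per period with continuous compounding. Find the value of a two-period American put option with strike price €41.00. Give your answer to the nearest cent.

€4.41

Risk-neutral probability p = (e^0.08 − 0.75)/(1.3 − 0.75) = 0.3333/0.5500 = 0.6060
Terminal stock prices: S_uu = 67.6, S_ud = 39, S_dd = 22.5
Terminal payoffs (K − S): max(-26.6, 0) = 0, max(2, 0) = 2, max(18.5, 0) = 18.5
Node u (S = 52): continuation = e^(−0.08)·[0.6060·0.0000 + 0.3940·2.0000] = 0.7275; exercise value = 0.0000 ≤ continuation, so V_u = 0.7275
Node d (S = 30): continuation = e^(−0.08)·[0.6060·2.0000 + 0.3940·18.5000] = 7.8478; exercise value = 11.0000 > continuation, so V_d = 11.0000 (exercise)
Node 0 (S = 40): continuation = e^(−0.08)·[0.6060·0.7275 + 0.3940·11.0000] = 4.4080; exercise value = 1.0000 ≤ continuation, so V_0 = 4.4080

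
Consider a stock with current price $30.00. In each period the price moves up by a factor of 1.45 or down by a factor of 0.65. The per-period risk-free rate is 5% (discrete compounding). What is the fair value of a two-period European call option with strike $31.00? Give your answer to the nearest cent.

Risk-neutral probability p = (1 + 0.05 − 0.65)/(1.45 − 0.65) = 0.4000/0.8000 = 0.5000
Terminal stock prices: S_uu = 63.08, S_ud = 28.28, S_dd = 12.68
Terminal payoffs (S − K): max(32.08, 0) = 32.08, max(-2.725, 0) = 0, max(-18.32, 0) = 0
Node u (S = 43.5): V_u = 1/1.05·[0.5000·32.0750 + 0.5000·0.0000] = 15.2738
Node d (S = 19.5): V_d = 1/1.05·[0.5000·0.0000 + 0.5000·0.0000] = 0.0000
Node 0 (S = 30): V_0 = 1/1.05·[0.5000·15.2738 + 0.5000·0.0000] = 7.2732

$7.27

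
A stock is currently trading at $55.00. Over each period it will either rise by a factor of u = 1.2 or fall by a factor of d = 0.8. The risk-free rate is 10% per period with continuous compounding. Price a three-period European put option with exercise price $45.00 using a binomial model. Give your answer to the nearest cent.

Risk-neutral probability p = (e^0.1 − 0.8)/(1.2 − 0.8) = 0.3052/0.4000 = 0.7629
Terminal stock prices: S_uuu = 95.04, S_uud = 63.36, S_udd = 42.24, S_ddd = 28.16
Terminal payoffs (K − S): max(-50.04, 0) = 0, max(-18.36, 0) = 0, max(2.76, 0) = 2.76, max(16.84, 0) = 16.84
Node uu (S = 79.2): V_uu = e^(−0.1)·[0.7629·0.0000 + 0.2371·0.0000] = 0.0000
Node ud (S = 52.8): V_ud = e^(−0.1)·[0.7629·0.0000 + 0.2371·2.7600] = 0.5921
Node dd (S = 35.2): V_dd = e^(−0.1)·[0.7629·2.7600 + 0.2371·16.8400] = 5.5177
Node u (S = 66): V_u = e^(−0.1)·[0.7629·0.0000 + 0.2371·0.5921] = 0.1270
Node d (S = 44): V_d = e^(−0.1)·[0.7629·0.5921 + 0.2371·5.5177] = 1.5923
Node 0 (S = 55): V_0 = e^(−0.1)·[0.7629·0.1270 + 0.2371·1.5923] = 0.4292

$0.43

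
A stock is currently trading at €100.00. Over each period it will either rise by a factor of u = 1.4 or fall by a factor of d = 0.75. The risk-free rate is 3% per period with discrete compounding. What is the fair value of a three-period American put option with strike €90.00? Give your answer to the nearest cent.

€13.18

Risk-neutral probability p = (1 + 0.03 − 0.75)/(1.4 − 0.75) = 0.2800/0.6500 = 0.4308
Terminal stock prices: S_uuu = 274.4, S_uud = 147, S_udd = 78.75, S_ddd = 42.19
Terminal payoffs (K − S): max(-184.4, 0) = 0, max(-57, 0) = 0, max(11.25, 0) = 11.25, max(47.81, 0) = 47.81
Node uu (S = 196): continuation = 1/1.03·[0.4308·0.0000 + 0.5692·0.0000] = 0.0000; exercise value = 0.0000 ≤ continuation, so V_uu = 0.0000
Node ud (S = 105): continuation = 1/1.03·[0.4308·0.0000 + 0.5692·11.2500] = 6.2173; exercise value = 0.0000 ≤ continuation, so V_ud = 6.2173
Node dd (S = 56.25): continuation = 1/1.03·[0.4308·11.2500 + 0.5692·47.8125] = 31.1286; exercise value = 33.7500 > continuation, so V_dd = 33.7500 (exercise)
Node u (S = 140): continuation = 1/1.03·[0.4308·0.0000 + 0.5692·6.2173] = 3.4360; exercise value = 0.0000 ≤ continuation, so V_u = 3.4360
Node d (S = 75): continuation = 1/1.03·[0.4308·6.2173 + 0.5692·33.7500] = 21.2522; exercise value = 15.0000 ≤ continuation, so V_d = 21.2522
Node 0 (S = 100): continuation = 1/1.03·[0.4308·3.4360 + 0.5692·21.2522] = 13.1821; exercise value = 0.0000 ≤ continuation, so V_0 = 13.1821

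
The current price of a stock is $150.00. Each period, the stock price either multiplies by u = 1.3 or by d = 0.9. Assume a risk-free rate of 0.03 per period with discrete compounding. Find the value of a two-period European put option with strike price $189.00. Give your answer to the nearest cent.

$34.57

Risk-neutral probability p = (1 + 0.03 − 0.9)/(1.3 − 0.9) = 0.1300/0.4000 = 0.3250
Terminal stock prices: S_uu = 253.5, S_ud = 175.5, S_dd = 121.5
Terminal payoffs (K − S): max(-64.5, 0) = 0, max(13.5, 0) = 13.5, max(67.5, 0) = 67.5
Node u (S = 195): V_u = 1/1.03·[0.3250·0.0000 + 0.6750·13.5000] = 8.8471
Node d (S = 135): V_d = 1/1.03·[0.3250·13.5000 + 0.6750·67.5000] = 48.4951
Node 0 (S = 150): V_0 = 1/1.03·[0.3250·8.8471 + 0.6750·48.4951] = 34.5724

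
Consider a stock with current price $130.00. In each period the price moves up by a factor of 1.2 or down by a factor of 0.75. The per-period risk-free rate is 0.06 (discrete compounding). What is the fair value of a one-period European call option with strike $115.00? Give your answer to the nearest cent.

$26.65

Risk-neutral probability p = (1 + 0.06 − 0.75)/(1.2 − 0.75) = 0.3100/0.4500 = 0.6889
Terminal stock prices: S_u = 156, S_d = 97.5
Terminal payoffs (S − K): max(41, 0) = 41, max(-17.5, 0) = 0
Node 0 (S = 130): V_0 = 1/1.06·[0.6889·41.0000 + 0.3111·0.0000] = 26.6457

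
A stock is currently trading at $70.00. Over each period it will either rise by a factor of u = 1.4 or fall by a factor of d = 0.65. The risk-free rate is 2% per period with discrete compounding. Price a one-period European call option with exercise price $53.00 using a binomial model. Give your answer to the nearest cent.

$21.76

Risk-neutral probability p = (1 + 0.02 − 0.65)/(1.4 − 0.65) = 0.3700/0.7500 = 0.4933
Terminal stock prices: S_u = 98, S_d = 45.5
Terminal payoffs (S − K): max(45, 0) = 45, max(-7.5, 0) = 0
Node 0 (S = 70): V_0 = 1/1.02·[0.4933·45.0000 + 0.5067·0.0000] = 21.7647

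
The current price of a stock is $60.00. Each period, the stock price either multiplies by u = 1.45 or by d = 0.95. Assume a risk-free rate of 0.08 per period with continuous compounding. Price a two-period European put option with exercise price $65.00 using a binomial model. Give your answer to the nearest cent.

$4.97

Risk-neutral probability p = (e^0.08 − 0.95)/(1.45 − 0.95) = 0.1333/0.5000 = 0.2666
Terminal stock prices: S_uu = 126.2, S_ud = 82.65, S_dd = 54.15
Terminal payoffs (K − S): max(-61.15, 0) = 0, max(-17.65, 0) = 0, max(10.85, 0) = 10.85
Node u (S = 87): V_u = e^(−0.08)·[0.2666·0.0000 + 0.7334·0.0000] = 0.0000
Node d (S = 57): V_d = e^(−0.08)·[0.2666·0.0000 + 0.7334·10.8500] = 7.3459
Node 0 (S = 60): V_0 = e^(−0.08)·[0.2666·0.0000 + 0.7334·7.3459] = 4.9734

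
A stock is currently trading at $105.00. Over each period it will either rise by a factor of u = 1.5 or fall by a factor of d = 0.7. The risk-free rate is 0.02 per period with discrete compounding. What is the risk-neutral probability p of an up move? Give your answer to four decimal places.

Risk-neutral probability p = (1 + 0.02 − 0.7)/(1.5 − 0.7) = 0.3200/0.8000 = 0.4000

p = 0.4000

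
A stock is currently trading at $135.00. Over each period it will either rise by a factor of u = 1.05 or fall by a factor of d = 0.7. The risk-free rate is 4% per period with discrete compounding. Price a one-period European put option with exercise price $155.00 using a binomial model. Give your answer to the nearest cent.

$14.04

Risk-neutral probability p = (1 + 0.04 − 0.7)/(1.05 − 0.7) = 0.3400/0.3500 = 0.9714
Terminal stock prices: S_u = 141.8, S_d = 94.5
Terminal payoffs (K − S): max(13.25, 0) = 13.25, max(60.5, 0) = 60.5
Node 0 (S = 135): V_0 = 1/1.04·[0.9714·13.2500 + 0.0286·60.5000] = 14.0385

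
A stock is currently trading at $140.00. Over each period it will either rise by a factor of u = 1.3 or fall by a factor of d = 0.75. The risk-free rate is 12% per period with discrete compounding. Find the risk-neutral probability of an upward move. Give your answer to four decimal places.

p = 0.6727

Risk-neutral probability p = (1 + 0.12 − 0.75)/(1.3 − 0.75) = 0.3700/0.5500 = 0.6727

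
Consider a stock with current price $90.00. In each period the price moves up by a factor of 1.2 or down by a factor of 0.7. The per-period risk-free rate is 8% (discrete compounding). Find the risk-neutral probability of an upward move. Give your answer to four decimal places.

Risk-neutral probability p = (1 + 0.08 − 0.7)/(1.2 − 0.7) = 0.3800/0.5000 = 0.7600

p = 0.7600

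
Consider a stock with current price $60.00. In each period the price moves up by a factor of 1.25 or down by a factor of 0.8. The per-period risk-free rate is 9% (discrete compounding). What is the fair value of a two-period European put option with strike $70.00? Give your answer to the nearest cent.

Risk-neutral probability p = (1 + 0.09 − 0.8)/(1.25 − 0.8) = 0.2900/0.4500 = 0.6444
Terminal stock prices: S_uu = 93.75, S_ud = 60, S_dd = 38.4
Terminal payoffs (K − S): max(-23.75, 0) = 0, max(10, 0) = 10, max(31.6, 0) = 31.6
Node u (S = 75): V_u = 1/1.09·[0.6444·0.0000 + 0.3556·10.0000] = 3.2620
Node d (S = 48): V_d = 1/1.09·[0.6444·10.0000 + 0.3556·31.6000] = 16.2202
Node 0 (S = 60): V_0 = 1/1.09·[0.6444·3.2620 + 0.3556·16.2202] = 7.2196

$7.22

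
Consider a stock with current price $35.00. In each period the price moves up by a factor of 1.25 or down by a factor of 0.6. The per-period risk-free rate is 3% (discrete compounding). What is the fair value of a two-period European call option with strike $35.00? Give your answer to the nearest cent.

$8.12

Risk-neutral probability p = (1 + 0.03 − 0.6)/(1.25 − 0.6) = 0.4300/0.6500 = 0.6615
Terminal stock prices: S_uu = 54.69, S_ud = 26.25, S_dd = 12.6
Terminal payoffs (S − K): max(19.69, 0) = 19.69, max(-8.75, 0) = 0, max(-22.4, 0) = 0
Node u (S = 43.75): V_u = 1/1.03·[0.6615·19.6875 + 0.3385·0.0000] = 12.6447
Node d (S = 21): V_d = 1/1.03·[0.6615·0.0000 + 0.3385·0.0000] = 0.0000
Node 0 (S = 35): V_0 = 1/1.03·[0.6615·12.6447 + 0.3385·0.0000] = 8.1213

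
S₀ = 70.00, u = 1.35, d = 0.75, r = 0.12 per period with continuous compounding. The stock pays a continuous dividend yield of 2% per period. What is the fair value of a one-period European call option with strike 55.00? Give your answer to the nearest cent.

20.74

Per-period risk-free factor R = e^0.12 = 1.1275; dividend-adjusted growth = e^(0.12−0.02) = 1.1052.
Risk-neutral probability p = (1.1052 − 0.75)/(1.35 − 0.75) = 0.3552/0.6000 = 0.5920
Terminal stock prices: S_u = 94.5, S_d = 52.5
Terminal payoffs (S − K): max(39.5, 0) = 39.5, max(-2.5, 0) = 0
Node 0 (S = 70): V_0 = e^(−0.12)·[0.5920·39.5000 + 0.4080·0.0000] = 20.7380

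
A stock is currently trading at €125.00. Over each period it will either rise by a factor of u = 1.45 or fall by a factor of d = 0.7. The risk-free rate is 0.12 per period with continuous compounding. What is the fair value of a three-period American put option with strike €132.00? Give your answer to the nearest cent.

€20.15

Risk-neutral probability p = (e^0.12 − 0.7)/(1.45 − 0.7) = 0.4275/0.7500 = 0.5700
Terminal stock prices: S_uuu = 381.1, S_uud = 184, S_udd = 88.81, S_ddd = 42.87
Terminal payoffs (K − S): max(-249.1, 0) = 0, max(-51.97, 0) = 0, max(43.19, 0) = 43.19, max(89.12, 0) = 89.12
Node uu (S = 262.8): continuation = e^(−0.12)·[0.5700·0.0000 + 0.4300·0.0000] = 0.0000; exercise value = 0.0000 ≤ continuation, so V_uu = 0.0000
Node ud (S = 126.9): continuation = e^(−0.12)·[0.5700·0.0000 + 0.4300·43.1875] = 16.4708; exercise value = 5.1250 ≤ continuation, so V_ud = 16.4708
Node dd (S = 61.25): continuation = e^(−0.12)·[0.5700·43.1875 + 0.4300·89.1250] = 55.8235; exercise value = 70.7500 > continuation, so V_dd = 70.7500 (exercise)
Node u (S = 181.2): continuation = e^(−0.12)·[0.5700·0.0000 + 0.4300·16.4708] = 6.2816; exercise value = 0.0000 ≤ continuation, so V_u = 6.2816
Node d (S = 87.5): continuation = e^(−0.12)·[0.5700·16.4708 + 0.4300·70.7500] = 35.3093; exercise value = 44.5000 > continuation, so V_d = 44.5000 (exercise)
Node 0 (S = 125): continuation = e^(−0.12)·[0.5700·6.2816 + 0.4300·44.5000] = 20.1470; exercise value = 7.0000 ≤ continuation, so V_0 = 20.1470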